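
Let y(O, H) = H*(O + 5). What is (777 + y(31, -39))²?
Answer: 393129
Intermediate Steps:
y(O, H) = H*(5 + O)
(777 + y(31, -39))² = (777 - 39*(5 + 31))² = (777 - 39*36)² = (777 - 1404)² = (-627)² = 393129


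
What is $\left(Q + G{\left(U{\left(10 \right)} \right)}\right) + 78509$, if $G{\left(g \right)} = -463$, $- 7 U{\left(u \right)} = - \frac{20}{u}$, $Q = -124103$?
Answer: $-46057$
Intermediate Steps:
$U{\left(u \right)} = \frac{20}{7 u}$ ($U{\left(u \right)} = - \frac{\left(-20\right) \frac{1}{u}}{7} = \frac{20}{7 u}$)
$\left(Q + G{\left(U{\left(10 \right)} \right)}\right) + 78509 = \left(-124103 - 463\right) + 78509 = -124566 + 78509 = -46057$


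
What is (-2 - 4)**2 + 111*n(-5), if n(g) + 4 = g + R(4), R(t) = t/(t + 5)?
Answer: -2741/3 ≈ -913.67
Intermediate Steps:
R(t) = t/(5 + t)
n(g) = -32/9 + g (n(g) = -4 + (g + 4/(5 + 4)) = -4 + (g + 4/9) = -4 + (4/9 + g) = -32/9 + g)
(-2 - 4)**2 + 111*n(-5) = (-2 - 4)**2 + 111*(-32/9 - 5) = (-6)**2 + 111*(-77/9) = 36 - 2849/3 = -2741/3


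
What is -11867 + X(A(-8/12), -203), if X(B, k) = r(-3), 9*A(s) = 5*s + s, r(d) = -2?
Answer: -11869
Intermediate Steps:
A(s) = 2*s/3 (A(s) = (5*s + s)/9 = (6*s)/9 = 2*s/3)
X(B, k) = -2
-11867 + X(A(-8/12), -203) = -11867 - 2 = -11869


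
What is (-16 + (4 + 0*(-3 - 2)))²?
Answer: 144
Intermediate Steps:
(-16 + (4 + 0*(-3 - 2)))² = (-16 + (4 + 0*(-5)))² = (-16 + (4 + 0))² = (-16 + 4)² = (-12)² = 144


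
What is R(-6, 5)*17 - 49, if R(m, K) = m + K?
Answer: -66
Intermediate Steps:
R(m, K) = K + m
R(-6, 5)*17 - 49 = (5 - 6)*17 - 49 = -1*17 - 49 = -17 - 49 = -66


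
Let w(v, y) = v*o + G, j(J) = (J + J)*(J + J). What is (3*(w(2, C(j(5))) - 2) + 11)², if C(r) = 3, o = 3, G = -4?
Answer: 121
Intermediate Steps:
j(J) = 4*J² (j(J) = (2*J)*(2*J) = 4*J²)
w(v, y) = -4 + 3*v (w(v, y) = v*3 - 4 = 3*v - 4 = -4 + 3*v)
(3*(w(2, C(j(5))) - 2) + 11)² = (3*((-4 + 3*2) - 2) + 11)² = (3*((-4 + 6) - 2) + 11)² = (3*(2 - 2) + 11)² = (3*0 + 11)² = (0 + 11)² = 11² = 121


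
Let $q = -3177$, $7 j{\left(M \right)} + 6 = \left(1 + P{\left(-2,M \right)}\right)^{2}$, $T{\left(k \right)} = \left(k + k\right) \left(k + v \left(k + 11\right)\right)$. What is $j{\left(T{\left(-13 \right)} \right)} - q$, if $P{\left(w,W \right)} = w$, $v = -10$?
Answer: $\frac{22234}{7} \approx 3176.3$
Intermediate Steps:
$T{\left(k \right)} = 2 k \left(-110 - 9 k\right)$ ($T{\left(k \right)} = \left(k + k\right) \left(k - 10 \left(k + 11\right)\right) = 2 k \left(k - 10 \left(11 + k\right)\right) = 2 k \left(k - \left(110 + 10 k\right)\right) = 2 k \left(-110 - 9 k\right)$)
$j{\left(M \right)} = - \frac{5}{7}$ ($j{\left(M \right)} = - \frac{6}{7} + \frac{\left(1 - 2\right)^{2}}{7} = - \frac{6}{7} + \frac{\left(-1\right)^{2}}{7} = - \frac{6}{7} + \frac{1}{7} \cdot 1 = - \frac{6}{7} + \frac{1}{7} = - \frac{5}{7}$)
$j{\left(T{\left(-13 \right)} \right)} - q = - \frac{5}{7} - -3177 = - \frac{5}{7} + 3177 = \frac{22234}{7}$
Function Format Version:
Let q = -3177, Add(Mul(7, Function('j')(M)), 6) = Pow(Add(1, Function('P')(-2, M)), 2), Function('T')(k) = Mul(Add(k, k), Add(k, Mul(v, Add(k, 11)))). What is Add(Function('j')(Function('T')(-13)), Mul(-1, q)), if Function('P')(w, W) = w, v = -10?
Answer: Rational(22234, 7) ≈ 3176.3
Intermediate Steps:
Function('T')(k) = Mul(2, k, Add(-110, Mul(-9, k))) (Function('T')(k) = Mul(Add(k, k), Add(k, Mul(-10, Add(k, 11)))) = Mul(Mul(2, k), Add(k, Mul(-10, Add(11, k)))) = Mul(Mul(2, k), Add(k, Add(-110, Mul(-10, k)))) = Mul(Mul(2, k), Add(-110, Mul(-9, k))) = Mul(2, k, Add(-110, Mul(-9, k))))
Function('j')(M) = Rational(-5, 7) (Function('j')(M) = Add(Rational(-6, 7), Mul(Rational(1, 7), Pow(Add(1, -2), 2))) = Add(Rational(-6, 7), Mul(Rational(1, 7), Pow(-1, 2))) = Add(Rational(-6, 7), Mul(Rational(1, 7), 1)) = Add(Rational(-6, 7), Rational(1, 7)) = Rational(-5, 7))
Add(Function('j')(Function('T')(-13)), Mul(-1, q)) = Add(Rational(-5, 7), Mul(-1, -3177)) = Add(Rational(-5, 7), 3177) = Rational(22234, 7)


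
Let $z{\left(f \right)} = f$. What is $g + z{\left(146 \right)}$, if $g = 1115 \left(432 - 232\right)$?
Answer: $223146$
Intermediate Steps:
$g = 223000$ ($g = 1115 \cdot 200 = 223000$)
$g + z{\left(146 \right)} = 223000 + 146 = 223146$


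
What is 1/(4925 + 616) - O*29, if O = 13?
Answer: -2088956/5541 ≈ -377.00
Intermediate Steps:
1/(4925 + 616) - O*29 = 1/(4925 + 616) - 13*29 = 1/5541 - 1*377 = 1/5541 - 377 = -2088956/5541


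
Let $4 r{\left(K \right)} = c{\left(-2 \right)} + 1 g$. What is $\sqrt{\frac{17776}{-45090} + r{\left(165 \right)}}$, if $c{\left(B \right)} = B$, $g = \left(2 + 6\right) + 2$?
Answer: $\frac{\sqrt{90686010}}{7515} \approx 1.2672$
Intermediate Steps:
$g = 10$ ($g = 8 + 2 = 10$)
$r{\left(K \right)} = 2$ ($r{\left(K \right)} = \frac{-2 + 1 \cdot 10}{4} = \frac{-2 + 10}{4} = \frac{1}{4} \cdot 8 = 2$)
$\sqrt{\frac{17776}{-45090} + r{\left(165 \right)}} = \sqrt{\frac{17776}{-45090} + 2} = \sqrt{17776 \left(- \frac{1}{45090}\right) + 2} = \sqrt{- \frac{8888}{22545} + 2} = \sqrt{\frac{36202}{22545}} = \frac{\sqrt{90686010}}{7515}$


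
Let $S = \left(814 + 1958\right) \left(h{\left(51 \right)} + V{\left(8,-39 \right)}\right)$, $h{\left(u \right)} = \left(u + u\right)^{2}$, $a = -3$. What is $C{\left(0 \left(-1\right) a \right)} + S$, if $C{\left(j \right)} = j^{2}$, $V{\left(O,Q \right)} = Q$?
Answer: $28731780$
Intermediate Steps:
$h{\left(u \right)} = 4 u^{2}$ ($h{\left(u \right)} = \left(2 u\right)^{2} = 4 u^{2}$)
$S = 28731780$ ($S = \left(814 + 1958\right) \left(4 \cdot 51^{2} - 39\right) = 2772 \left(4 \cdot 2601 - 39\right) = 2772 \left(10404 - 39\right) = 2772 \cdot 10365 = 28731780$)
$C{\left(0 \left(-1\right) a \right)} + S = \left(0 \left(-1\right) \left(-3\right)\right)^{2} + 28731780 = \left(0 \left(-3\right)\right)^{2} + 28731780 = 0^{2} + 28731780 = 0 + 28731780 = 28731780$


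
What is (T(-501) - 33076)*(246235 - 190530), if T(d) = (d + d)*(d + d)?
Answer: 54085544240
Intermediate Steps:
T(d) = 4*d**2 (T(d) = (2*d)*(2*d) = 4*d**2)
(T(-501) - 33076)*(246235 - 190530) = (4*(-501)**2 - 33076)*(246235 - 190530) = (4*251001 - 33076)*55705 = (1004004 - 33076)*55705 = 970928*55705 = 54085544240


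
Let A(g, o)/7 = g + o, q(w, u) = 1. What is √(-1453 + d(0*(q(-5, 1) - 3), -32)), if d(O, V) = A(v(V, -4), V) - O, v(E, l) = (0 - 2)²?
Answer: I*√1649 ≈ 40.608*I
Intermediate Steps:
v(E, l) = 4 (v(E, l) = (-2)² = 4)
A(g, o) = 7*g + 7*o (A(g, o) = 7*(g + o) = 7*g + 7*o)
d(O, V) = 28 - O + 7*V (d(O, V) = (7*4 + 7*V) - O = (28 + 7*V) - O = 28 - O + 7*V)
√(-1453 + d(0*(q(-5, 1) - 3), -32)) = √(-1453 + (28 - 0*(1 - 3) + 7*(-32))) = √(-1453 + (28 - 0*(-2) - 224)) = √(-1453 + (28 - 1*0 - 224)) = √(-1453 + (28 + 0 - 224)) = √(-1453 - 196) = √(-1649) = I*√1649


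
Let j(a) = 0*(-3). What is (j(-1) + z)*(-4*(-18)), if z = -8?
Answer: -576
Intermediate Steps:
j(a) = 0
(j(-1) + z)*(-4*(-18)) = (0 - 8)*(-4*(-18)) = -8*72 = -576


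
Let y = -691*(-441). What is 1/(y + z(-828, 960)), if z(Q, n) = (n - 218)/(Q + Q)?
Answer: 828/252316897 ≈ 3.2816e-6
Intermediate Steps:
z(Q, n) = (-218 + n)/(2*Q) (z(Q, n) = (-218 + n)/((2*Q)) = (-218 + n)*(1/(2*Q)) = (-218 + n)/(2*Q))
y = 304731
1/(y + z(-828, 960)) = 1/(304731 + (½)*(-218 + 960)/(-828)) = 1/(304731 + (½)*(-1/828)*742) = 1/(304731 - 371/828) = 1/(252316897/828) = 828/252316897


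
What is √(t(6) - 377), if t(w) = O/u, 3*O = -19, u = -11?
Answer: I*√409926/33 ≈ 19.402*I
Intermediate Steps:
O = -19/3 (O = (⅓)*(-19) = -19/3 ≈ -6.3333)
t(w) = 19/33 (t(w) = -19/3/(-11) = -19/3*(-1/11) = 19/33)
√(t(6) - 377) = √(19/33 - 377) = √(-12422/33) = I*√409926/33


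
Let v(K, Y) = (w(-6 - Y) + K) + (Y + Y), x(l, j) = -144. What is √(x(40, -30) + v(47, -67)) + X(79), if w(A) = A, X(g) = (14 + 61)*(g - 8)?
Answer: 5325 + I*√170 ≈ 5325.0 + 13.038*I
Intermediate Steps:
X(g) = -600 + 75*g (X(g) = 75*(-8 + g) = -600 + 75*g)
v(K, Y) = -6 + K + Y (v(K, Y) = ((-6 - Y) + K) + (Y + Y) = (-6 + K - Y) + 2*Y = -6 + K + Y)
√(x(40, -30) + v(47, -67)) + X(79) = √(-144 + (-6 + 47 - 67)) + (-600 + 75*79) = √(-144 - 26) + (-600 + 5925) = √(-170) + 5325 = I*√170 + 5325 = 5325 + I*√170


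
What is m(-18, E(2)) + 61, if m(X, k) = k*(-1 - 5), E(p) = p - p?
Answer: 61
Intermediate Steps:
E(p) = 0
m(X, k) = -6*k (m(X, k) = k*(-6) = -6*k)
m(-18, E(2)) + 61 = -6*0 + 61 = 0 + 61 = 61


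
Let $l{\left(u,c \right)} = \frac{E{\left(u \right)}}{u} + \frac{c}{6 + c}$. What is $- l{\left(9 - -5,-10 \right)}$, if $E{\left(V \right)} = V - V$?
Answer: $- \frac{5}{2} \approx -2.5$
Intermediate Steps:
$E{\left(V \right)} = 0$
$l{\left(u,c \right)} = \frac{c}{6 + c}$ ($l{\left(u,c \right)} = \frac{0}{u} + \frac{c}{6 + c} = 0 + \frac{c}{6 + c} = \frac{c}{6 + c}$)
$- l{\left(9 - -5,-10 \right)} = - \frac{-10}{6 - 10} = - \frac{-10}{-4} = - \frac{\left(-10\right) \left(-1\right)}{4} = \left(-1\right) \frac{5}{2} = - \frac{5}{2}$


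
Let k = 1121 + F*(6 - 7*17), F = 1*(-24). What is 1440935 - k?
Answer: 1437102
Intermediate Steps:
F = -24
k = 3833 (k = 1121 - 24*(6 - 7*17) = 1121 - 24*(6 - 119) = 1121 - 24*(-113) = 1121 + 2712 = 3833)
1440935 - k = 1440935 - 1*3833 = 1440935 - 3833 = 1437102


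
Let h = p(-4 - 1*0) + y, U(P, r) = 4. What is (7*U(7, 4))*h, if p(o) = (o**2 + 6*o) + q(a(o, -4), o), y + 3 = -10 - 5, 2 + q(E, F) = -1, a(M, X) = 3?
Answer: -812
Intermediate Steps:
q(E, F) = -3 (q(E, F) = -2 - 1 = -3)
y = -18 (y = -3 + (-10 - 5) = -3 - 15 = -18)
p(o) = -3 + o**2 + 6*o (p(o) = (o**2 + 6*o) - 3 = -3 + o**2 + 6*o)
h = -29 (h = (-3 + (-4 - 1*0)**2 + 6*(-4 - 1*0)) - 18 = (-3 + (-4 + 0)**2 + 6*(-4 + 0)) - 18 = (-3 + (-4)**2 + 6*(-4)) - 18 = (-3 + 16 - 24) - 18 = -11 - 18 = -29)
(7*U(7, 4))*h = (7*4)*(-29) = 28*(-29) = -812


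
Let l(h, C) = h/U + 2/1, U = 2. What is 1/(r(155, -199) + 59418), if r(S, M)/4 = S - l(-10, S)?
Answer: 1/60050 ≈ 1.6653e-5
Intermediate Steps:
l(h, C) = 2 + h/2 (l(h, C) = h/2 + 2/1 = h*(½) + 2*1 = h/2 + 2 = 2 + h/2)
r(S, M) = 12 + 4*S (r(S, M) = 4*(S - (2 + (½)*(-10))) = 4*(S - (2 - 5)) = 4*(S - 1*(-3)) = 4*(S + 3) = 4*(3 + S) = 12 + 4*S)
1/(r(155, -199) + 59418) = 1/((12 + 4*155) + 59418) = 1/((12 + 620) + 59418) = 1/(632 + 59418) = 1/60050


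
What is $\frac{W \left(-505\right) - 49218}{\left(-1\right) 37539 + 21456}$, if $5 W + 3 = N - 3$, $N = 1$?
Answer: $\frac{48713}{16083} \approx 3.0289$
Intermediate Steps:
$W = -1$ ($W = - \frac{3}{5} + \frac{1 - 3}{5} = - \frac{3}{5} + \frac{1}{5} \left(-2\right) = - \frac{3}{5} - \frac{2}{5} = -1$)
$\frac{W \left(-505\right) - 49218}{\left(-1\right) 37539 + 21456} = \frac{\left(-1\right) \left(-505\right) - 49218}{\left(-1\right) 37539 + 21456} = \frac{505 - 49218}{-37539 + 21456} = - \frac{48713}{-16083} = \left(-48713\right) \left(- \frac{1}{16083}\right) = \frac{48713}{16083}$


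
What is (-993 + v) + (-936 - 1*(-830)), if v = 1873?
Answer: 774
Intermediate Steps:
(-993 + v) + (-936 - 1*(-830)) = (-993 + 1873) + (-936 - 1*(-830)) = 880 + (-936 + 830) = 880 - 106 = 774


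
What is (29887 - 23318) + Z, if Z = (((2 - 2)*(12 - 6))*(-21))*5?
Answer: 6569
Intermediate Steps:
Z = 0 (Z = ((0*6)*(-21))*5 = (0*(-21))*5 = 0*5 = 0)
(29887 - 23318) + Z = (29887 - 23318) + 0 = 6569 + 0 = 6569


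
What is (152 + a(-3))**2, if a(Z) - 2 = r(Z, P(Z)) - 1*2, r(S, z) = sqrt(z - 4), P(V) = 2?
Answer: (152 + I*sqrt(2))**2 ≈ 23102.0 + 429.9*I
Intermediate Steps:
r(S, z) = sqrt(-4 + z)
a(Z) = I*sqrt(2) (a(Z) = 2 + (sqrt(-4 + 2) - 1*2) = 2 + (sqrt(-2) - 2) = 2 + (I*sqrt(2) - 2) = 2 + (-2 + I*sqrt(2)) = I*sqrt(2))
(152 + a(-3))**2 = (152 + I*sqrt(2))**2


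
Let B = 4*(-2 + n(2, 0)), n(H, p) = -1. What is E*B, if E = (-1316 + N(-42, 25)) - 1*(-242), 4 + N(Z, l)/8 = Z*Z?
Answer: -156072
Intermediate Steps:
N(Z, l) = -32 + 8*Z² (N(Z, l) = -32 + 8*(Z*Z) = -32 + 8*Z²)
E = 13006 (E = (-1316 + (-32 + 8*(-42)²)) - 1*(-242) = (-1316 + (-32 + 8*1764)) + 242 = (-1316 + (-32 + 14112)) + 242 = (-1316 + 14080) + 242 = 12764 + 242 = 13006)
B = -12 (B = 4*(-2 - 1) = 4*(-3) = -12)
E*B = 13006*(-12) = -156072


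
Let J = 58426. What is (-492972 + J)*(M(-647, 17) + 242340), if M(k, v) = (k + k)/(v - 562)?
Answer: -57393355616324/545 ≈ -1.0531e+11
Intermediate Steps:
M(k, v) = 2*k/(-562 + v) (M(k, v) = (2*k)/(-562 + v) = 2*k/(-562 + v))
(-492972 + J)*(M(-647, 17) + 242340) = (-492972 + 58426)*(2*(-647)/(-562 + 17) + 242340) = -434546*(2*(-647)/(-545) + 242340) = -434546*(2*(-647)*(-1/545) + 242340) = -434546*(1294/545 + 242340) = -434546*132076594/545 = -57393355616324/545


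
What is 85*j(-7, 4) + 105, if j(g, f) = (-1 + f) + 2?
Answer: 530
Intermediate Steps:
j(g, f) = 1 + f
85*j(-7, 4) + 105 = 85*(1 + 4) + 105 = 85*5 + 105 = 425 + 105 = 530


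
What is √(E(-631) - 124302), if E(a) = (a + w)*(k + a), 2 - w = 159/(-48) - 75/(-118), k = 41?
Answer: 3*√435962/4 ≈ 495.21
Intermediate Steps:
w = 4415/944 (w = 2 - (159/(-48) - 75/(-118)) = 2 - (159*(-1/48) - 75*(-1/118)) = 2 - (-53/16 + 75/118) = 2 - 1*(-2527/944) = 2 + 2527/944 = 4415/944 ≈ 4.6769)
E(a) = (41 + a)*(4415/944 + a) (E(a) = (a + 4415/944)*(41 + a) = (4415/944 + a)*(41 + a) = (41 + a)*(4415/944 + a))
√(E(-631) - 124302) = √((181015/944 + (-631)² + (43119/944)*(-631)) - 124302) = √((181015/944 + 398161 - 27208089/944) - 124302) = √(2956245/8 - 124302) = √(1961829/8) = 3*√435962/4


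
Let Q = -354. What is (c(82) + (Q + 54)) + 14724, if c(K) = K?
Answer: 14506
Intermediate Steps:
(c(82) + (Q + 54)) + 14724 = (82 + (-354 + 54)) + 14724 = (82 - 300) + 14724 = -218 + 14724 = 14506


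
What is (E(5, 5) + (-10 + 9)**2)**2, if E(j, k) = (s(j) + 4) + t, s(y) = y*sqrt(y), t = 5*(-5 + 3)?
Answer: 150 - 50*sqrt(5) ≈ 38.197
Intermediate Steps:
t = -10 (t = 5*(-2) = -10)
s(y) = y**(3/2)
E(j, k) = -6 + j**(3/2) (E(j, k) = (j**(3/2) + 4) - 10 = (4 + j**(3/2)) - 10 = -6 + j**(3/2))
(E(5, 5) + (-10 + 9)**2)**2 = ((-6 + 5**(3/2)) + (-10 + 9)**2)**2 = ((-6 + 5*sqrt(5)) + (-1)**2)**2 = ((-6 + 5*sqrt(5)) + 1)**2 = (-5 + 5*sqrt(5))**2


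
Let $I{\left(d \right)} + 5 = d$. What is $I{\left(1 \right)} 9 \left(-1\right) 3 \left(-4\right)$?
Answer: $-432$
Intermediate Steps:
$I{\left(d \right)} = -5 + d$
$I{\left(1 \right)} 9 \left(-1\right) 3 \left(-4\right) = \left(-5 + 1\right) 9 \left(-1\right) 3 \left(-4\right) = \left(-4\right) 9 \left(\left(-3\right) \left(-4\right)\right) = \left(-36\right) 12 = -432$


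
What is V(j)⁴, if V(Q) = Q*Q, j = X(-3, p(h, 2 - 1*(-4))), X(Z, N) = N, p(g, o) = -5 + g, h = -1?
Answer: 1679616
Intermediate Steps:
j = -6 (j = -5 - 1 = -6)
V(Q) = Q²
V(j)⁴ = ((-6)²)⁴ = 36⁴ = 1679616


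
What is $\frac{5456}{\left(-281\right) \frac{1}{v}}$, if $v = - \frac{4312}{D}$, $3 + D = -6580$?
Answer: $- \frac{23526272}{1849823} \approx -12.718$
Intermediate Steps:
$D = -6583$ ($D = -3 - 6580 = -6583$)
$v = \frac{4312}{6583}$ ($v = - \frac{4312}{-6583} = \left(-4312\right) \left(- \frac{1}{6583}\right) = \frac{4312}{6583} \approx 0.65502$)
$\frac{5456}{\left(-281\right) \frac{1}{v}} = \frac{5456}{\left(-281\right) \frac{1}{\frac{4312}{6583}}} = \frac{5456}{\left(-281\right) \frac{6583}{4312}} = \frac{5456}{- \frac{1849823}{4312}} = 5456 \left(- \frac{4312}{1849823}\right) = - \frac{23526272}{1849823}$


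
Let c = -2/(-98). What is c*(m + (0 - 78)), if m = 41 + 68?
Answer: 31/49 ≈ 0.63265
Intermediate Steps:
c = 1/49 (c = -2*(-1/98) = 1/49 ≈ 0.020408)
m = 109
c*(m + (0 - 78)) = (109 + (0 - 78))/49 = (109 - 78)/49 = (1/49)*31 = 31/49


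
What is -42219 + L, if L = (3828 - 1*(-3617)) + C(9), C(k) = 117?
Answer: -34657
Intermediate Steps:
L = 7562 (L = (3828 - 1*(-3617)) + 117 = (3828 + 3617) + 117 = 7445 + 117 = 7562)
-42219 + L = -42219 + 7562 = -34657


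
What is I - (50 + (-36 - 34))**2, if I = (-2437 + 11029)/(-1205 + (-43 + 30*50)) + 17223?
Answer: 353999/21 ≈ 16857.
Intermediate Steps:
I = 362399/21 (I = 8592/(-1205 + (-43 + 1500)) + 17223 = 8592/(-1205 + 1457) + 17223 = 8592/252 + 17223 = 8592*(1/252) + 17223 = 716/21 + 17223 = 362399/21 ≈ 17257.)
I - (50 + (-36 - 34))**2 = 362399/21 - (50 + (-36 - 34))**2 = 362399/21 - (50 - 70)**2 = 362399/21 - 1*(-20)**2 = 362399/21 - 1*400 = 362399/21 - 400 = 353999/21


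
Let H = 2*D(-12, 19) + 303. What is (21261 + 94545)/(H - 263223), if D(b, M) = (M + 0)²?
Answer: -57903/131099 ≈ -0.44167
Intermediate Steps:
D(b, M) = M²
H = 1025 (H = 2*19² + 303 = 2*361 + 303 = 722 + 303 = 1025)
(21261 + 94545)/(H - 263223) = (21261 + 94545)/(1025 - 263223) = 115806/(-262198) = 115806*(-1/262198) = -57903/131099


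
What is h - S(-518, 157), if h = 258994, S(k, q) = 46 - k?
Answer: 258430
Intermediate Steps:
h - S(-518, 157) = 258994 - (46 - 1*(-518)) = 258994 - (46 + 518) = 258994 - 1*564 = 258994 - 564 = 258430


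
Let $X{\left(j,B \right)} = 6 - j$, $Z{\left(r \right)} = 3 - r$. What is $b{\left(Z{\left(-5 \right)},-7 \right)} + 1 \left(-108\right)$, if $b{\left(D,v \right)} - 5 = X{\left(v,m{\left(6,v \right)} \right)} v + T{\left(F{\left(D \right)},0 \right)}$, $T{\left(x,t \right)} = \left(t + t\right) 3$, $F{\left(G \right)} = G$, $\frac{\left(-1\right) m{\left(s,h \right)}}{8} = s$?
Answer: $-194$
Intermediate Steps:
$m{\left(s,h \right)} = - 8 s$
$T{\left(x,t \right)} = 6 t$ ($T{\left(x,t \right)} = 2 t 3 = 6 t$)
$b{\left(D,v \right)} = 5 + v \left(6 - v\right)$ ($b{\left(D,v \right)} = 5 + \left(\left(6 - v\right) v + 6 \cdot 0\right) = 5 + \left(v \left(6 - v\right) + 0\right) = 5 + v \left(6 - v\right)$)
$b{\left(Z{\left(-5 \right)},-7 \right)} + 1 \left(-108\right) = \left(5 - - 7 \left(-6 - 7\right)\right) + 1 \left(-108\right) = \left(5 - \left(-7\right) \left(-13\right)\right) - 108 = \left(5 - 91\right) - 108 = -86 - 108 = -194$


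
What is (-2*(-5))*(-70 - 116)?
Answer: -1860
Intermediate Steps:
(-2*(-5))*(-70 - 116) = 10*(-186) = -1860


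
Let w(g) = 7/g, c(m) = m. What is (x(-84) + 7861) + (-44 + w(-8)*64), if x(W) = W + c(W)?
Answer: 7593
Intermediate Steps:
x(W) = 2*W (x(W) = W + W = 2*W)
(x(-84) + 7861) + (-44 + w(-8)*64) = (2*(-84) + 7861) + (-44 + (7/(-8))*64) = (-168 + 7861) + (-44 + (7*(-⅛))*64) = 7693 + (-44 - 7/8*64) = 7693 + (-44 - 56) = 7693 - 100 = 7593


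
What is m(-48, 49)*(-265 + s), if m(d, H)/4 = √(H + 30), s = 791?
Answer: 2104*√79 ≈ 18701.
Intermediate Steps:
m(d, H) = 4*√(30 + H) (m(d, H) = 4*√(H + 30) = 4*√(30 + H))
m(-48, 49)*(-265 + s) = (4*√(30 + 49))*(-265 + 791) = (4*√79)*526 = 2104*√79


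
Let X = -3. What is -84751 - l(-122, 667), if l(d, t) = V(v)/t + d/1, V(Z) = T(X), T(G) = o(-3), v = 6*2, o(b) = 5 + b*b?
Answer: -56447557/667 ≈ -84629.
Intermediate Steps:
o(b) = 5 + b²
v = 12
T(G) = 14 (T(G) = 5 + (-3)² = 5 + 9 = 14)
V(Z) = 14
l(d, t) = d + 14/t (l(d, t) = 14/t + d/1 = 14/t + d*1 = 14/t + d = d + 14/t)
-84751 - l(-122, 667) = -84751 - (-122 + 14/667) = -84751 - 1*(-81360/667) = -84751 + 81360/667 = -56447557/667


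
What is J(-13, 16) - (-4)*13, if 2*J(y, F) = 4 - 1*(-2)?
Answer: 55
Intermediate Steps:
J(y, F) = 3 (J(y, F) = (4 - 1*(-2))/2 = (4 + 2)/2 = (½)*6 = 3)
J(-13, 16) - (-4)*13 = 3 - (-4)*13 = 3 - 1*(-52) = 3 + 52 = 55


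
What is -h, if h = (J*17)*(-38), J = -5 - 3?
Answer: -5168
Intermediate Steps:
J = -8
h = 5168 (h = -8*17*(-38) = -136*(-38) = 5168)
-h = -1*5168 = -5168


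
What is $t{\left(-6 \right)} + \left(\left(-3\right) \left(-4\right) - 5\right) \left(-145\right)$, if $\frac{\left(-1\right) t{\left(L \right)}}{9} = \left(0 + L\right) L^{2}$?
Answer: $929$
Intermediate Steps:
$t{\left(L \right)} = - 9 L^{3}$ ($t{\left(L \right)} = - 9 \left(0 + L\right) L^{2} = - 9 L L^{2} = - 9 L^{3}$)
$t{\left(-6 \right)} + \left(\left(-3\right) \left(-4\right) - 5\right) \left(-145\right) = - 9 \left(-6\right)^{3} + \left(\left(-3\right) \left(-4\right) - 5\right) \left(-145\right) = \left(-9\right) \left(-216\right) + \left(12 - 5\right) \left(-145\right) = 1944 + 7 \left(-145\right) = 1944 - 1015 = 929$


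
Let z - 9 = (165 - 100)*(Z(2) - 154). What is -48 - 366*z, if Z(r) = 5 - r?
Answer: 3588948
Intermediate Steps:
z = -9806 (z = 9 + (165 - 100)*((5 - 1*2) - 154) = 9 + 65*((5 - 2) - 154) = 9 + 65*(3 - 154) = 9 + 65*(-151) = 9 - 9815 = -9806)
-48 - 366*z = -48 - 366*(-9806) = -48 + 3588996 = 3588948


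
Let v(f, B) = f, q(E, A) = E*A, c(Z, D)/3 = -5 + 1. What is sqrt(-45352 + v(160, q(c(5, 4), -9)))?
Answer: 2*I*sqrt(11298) ≈ 212.58*I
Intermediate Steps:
c(Z, D) = -12 (c(Z, D) = 3*(-5 + 1) = 3*(-4) = -12)
q(E, A) = A*E
sqrt(-45352 + v(160, q(c(5, 4), -9))) = sqrt(-45352 + 160) = sqrt(-45192) = 2*I*sqrt(11298)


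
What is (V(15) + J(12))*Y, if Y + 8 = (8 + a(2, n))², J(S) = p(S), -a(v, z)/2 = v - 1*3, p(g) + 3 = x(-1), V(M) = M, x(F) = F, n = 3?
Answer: 1012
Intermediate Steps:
p(g) = -4 (p(g) = -3 - 1 = -4)
a(v, z) = 6 - 2*v (a(v, z) = -2*(v - 1*3) = -2*(v - 3) = -2*(-3 + v) = 6 - 2*v)
J(S) = -4
Y = 92 (Y = -8 + (8 + (6 - 2*2))² = -8 + (8 + (6 - 4))² = -8 + (8 + 2)² = -8 + 10² = -8 + 100 = 92)
(V(15) + J(12))*Y = (15 - 4)*92 = 11*92 = 1012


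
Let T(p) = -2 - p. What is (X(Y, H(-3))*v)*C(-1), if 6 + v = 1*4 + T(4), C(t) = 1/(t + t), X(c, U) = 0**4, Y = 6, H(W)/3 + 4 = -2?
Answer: 0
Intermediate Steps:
H(W) = -18 (H(W) = -12 + 3*(-2) = -12 - 6 = -18)
X(c, U) = 0
C(t) = 1/(2*t)
v = -8 (v = -6 + (1*4 + (-2 - 1*4)) = -6 + (4 + (-2 - 4)) = -6 + (4 - 6) = -6 - 2 = -8)
(X(Y, H(-3))*v)*C(-1) = (0*(-8))*((1/2)/(-1)) = 0*((1/2)*(-1)) = 0*(-1/2) = 0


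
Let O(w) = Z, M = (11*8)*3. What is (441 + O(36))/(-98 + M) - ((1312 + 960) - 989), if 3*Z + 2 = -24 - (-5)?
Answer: -106272/83 ≈ -1280.4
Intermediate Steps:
M = 264 (M = 88*3 = 264)
Z = -7 (Z = -⅔ + (-24 - (-5))/3 = -⅔ + (-24 - 1*(-5))/3 = -⅔ + (-24 + 5)/3 = -⅔ + (⅓)*(-19) = -⅔ - 19/3 = -7)
O(w) = -7
(441 + O(36))/(-98 + M) - ((1312 + 960) - 989) = (441 - 7)/(-98 + 264) - ((1312 + 960) - 989) = 434/166 - (2272 - 989) = 434*(1/166) - 1*1283 = 217/83 - 1283 = -106272/83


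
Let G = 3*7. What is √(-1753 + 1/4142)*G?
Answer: 105*I*√1202990054/4142 ≈ 879.25*I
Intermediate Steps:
G = 21
√(-1753 + 1/4142)*G = √(-1753 + 1/4142)*21 = √(-7260925/4142)*21 = (5*I*√1202990054/4142)*21 = 105*I*√1202990054/4142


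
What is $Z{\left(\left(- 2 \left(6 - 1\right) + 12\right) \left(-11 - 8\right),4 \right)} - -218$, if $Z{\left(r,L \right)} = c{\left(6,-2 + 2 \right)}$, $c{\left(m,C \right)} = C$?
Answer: $218$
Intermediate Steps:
$Z{\left(r,L \right)} = 0$ ($Z{\left(r,L \right)} = -2 + 2 = 0$)
$Z{\left(\left(- 2 \left(6 - 1\right) + 12\right) \left(-11 - 8\right),4 \right)} - -218 = 0 - -218 = 0 + 218 = 218$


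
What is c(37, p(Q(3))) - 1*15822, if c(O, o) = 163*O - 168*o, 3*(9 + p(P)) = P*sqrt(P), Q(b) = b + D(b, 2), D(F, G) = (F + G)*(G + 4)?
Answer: -8279 - 1848*sqrt(33) ≈ -18895.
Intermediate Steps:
D(F, G) = (4 + G)*(F + G) (D(F, G) = (F + G)*(4 + G) = (4 + G)*(F + G))
Q(b) = 12 + 7*b (Q(b) = b + (2**2 + 4*b + 4*2 + b*2) = b + (4 + 4*b + 8 + 2*b) = b + (12 + 6*b) = 12 + 7*b)
p(P) = -9 + P**(3/2)/3 (p(P) = -9 + (P*sqrt(P))/3 = -9 + P**(3/2)/3)
c(O, o) = -168*o + 163*O
c(37, p(Q(3))) - 1*15822 = (-168*(-9 + (12 + 7*3)**(3/2)/3) + 163*37) - 1*15822 = (-168*(-9 + (12 + 21)**(3/2)/3) + 6031) - 15822 = (-168*(-9 + 33**(3/2)/3) + 6031) - 15822 = (-168*(-9 + (33*sqrt(33))/3) + 6031) - 15822 = (-168*(-9 + 11*sqrt(33)) + 6031) - 15822 = ((1512 - 1848*sqrt(33)) + 6031) - 15822 = (7543 - 1848*sqrt(33)) - 15822 = -8279 - 1848*sqrt(33)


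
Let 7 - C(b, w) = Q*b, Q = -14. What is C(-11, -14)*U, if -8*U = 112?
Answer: 2058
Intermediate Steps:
U = -14 (U = -1/8*112 = -14)
C(b, w) = 7 + 14*b (C(b, w) = 7 - (-14)*b = 7 + 14*b)
C(-11, -14)*U = (7 + 14*(-11))*(-14) = (7 - 154)*(-14) = -147*(-14) = 2058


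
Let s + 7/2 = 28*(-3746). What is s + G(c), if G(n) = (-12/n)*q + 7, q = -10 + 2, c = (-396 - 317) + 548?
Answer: -11537359/110 ≈ -1.0489e+5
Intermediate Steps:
c = -165 (c = -713 + 548 = -165)
q = -8
s = -209783/2 (s = -7/2 + 28*(-3746) = -7/2 - 104888 = -209783/2 ≈ -1.0489e+5)
G(n) = 7 + 96/n (G(n) = -12/n*(-8) + 7 = 96/n + 7 = 7 + 96/n)
s + G(c) = -209783/2 + (7 + 96/(-165)) = -209783/2 + (7 + 96*(-1/165)) = -209783/2 + (7 - 32/55) = -209783/2 + 353/55 = -11537359/110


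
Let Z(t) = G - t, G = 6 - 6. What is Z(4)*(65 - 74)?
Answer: 36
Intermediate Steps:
G = 0
Z(t) = -t (Z(t) = 0 - t = -t)
Z(4)*(65 - 74) = (-1*4)*(65 - 74) = -4*(-9) = 36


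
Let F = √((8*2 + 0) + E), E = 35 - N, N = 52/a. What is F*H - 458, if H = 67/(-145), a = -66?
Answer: -458 - 67*√56397/4785 ≈ -461.33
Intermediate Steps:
H = -67/145 (H = 67*(-1/145) = -67/145 ≈ -0.46207)
N = -26/33 (N = 52/(-66) = 52*(-1/66) = -26/33 ≈ -0.78788)
E = 1181/33 (E = 35 - 1*(-26/33) = 35 + 26/33 = 1181/33 ≈ 35.788)
F = √56397/33 (F = √((8*2 + 0) + 1181/33) = √((16 + 0) + 1181/33) = √(16 + 1181/33) = √(1709/33) = √56397/33 ≈ 7.1964)
F*H - 458 = (√56397/33)*(-67/145) - 458 = -67*√56397/4785 - 458 = -458 - 67*√56397/4785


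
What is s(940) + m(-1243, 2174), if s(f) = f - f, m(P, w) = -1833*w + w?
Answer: -3982768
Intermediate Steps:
m(P, w) = -1832*w
s(f) = 0
s(940) + m(-1243, 2174) = 0 - 1832*2174 = 0 - 3982768 = -3982768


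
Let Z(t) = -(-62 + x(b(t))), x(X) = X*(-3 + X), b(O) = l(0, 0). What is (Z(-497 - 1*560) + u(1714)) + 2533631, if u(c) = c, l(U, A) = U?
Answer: 2535407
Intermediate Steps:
b(O) = 0
Z(t) = 62 (Z(t) = -(-62 + 0*(-3 + 0)) = -(-62 + 0*(-3)) = -(-62 + 0) = -1*(-62) = 62)
(Z(-497 - 1*560) + u(1714)) + 2533631 = (62 + 1714) + 2533631 = 1776 + 2533631 = 2535407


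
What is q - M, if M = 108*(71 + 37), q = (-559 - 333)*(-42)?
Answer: 25800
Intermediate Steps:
q = 37464 (q = -892*(-42) = 37464)
M = 11664 (M = 108*108 = 11664)
q - M = 37464 - 1*11664 = 37464 - 11664 = 25800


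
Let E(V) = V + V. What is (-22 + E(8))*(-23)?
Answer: 138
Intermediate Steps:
E(V) = 2*V
(-22 + E(8))*(-23) = (-22 + 2*8)*(-23) = (-22 + 16)*(-23) = -6*(-23) = 138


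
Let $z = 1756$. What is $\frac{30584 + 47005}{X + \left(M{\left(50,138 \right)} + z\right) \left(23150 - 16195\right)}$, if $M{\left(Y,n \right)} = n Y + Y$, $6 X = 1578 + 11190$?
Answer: $\frac{77589}{60552358} \approx 0.0012814$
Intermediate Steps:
$X = 2128$ ($X = \frac{1578 + 11190}{6} = \frac{1}{6} \cdot 12768 = 2128$)
$M{\left(Y,n \right)} = Y + Y n$ ($M{\left(Y,n \right)} = Y n + Y = Y + Y n$)
$\frac{30584 + 47005}{X + \left(M{\left(50,138 \right)} + z\right) \left(23150 - 16195\right)} = \frac{30584 + 47005}{2128 + \left(50 \left(1 + 138\right) + 1756\right) \left(23150 - 16195\right)} = \frac{77589}{2128 + \left(50 \cdot 139 + 1756\right) 6955} = \frac{77589}{2128 + \left(6950 + 1756\right) 6955} = \frac{77589}{2128 + 8706 \cdot 6955} = \frac{77589}{2128 + 60550230} = \frac{77589}{60552358}$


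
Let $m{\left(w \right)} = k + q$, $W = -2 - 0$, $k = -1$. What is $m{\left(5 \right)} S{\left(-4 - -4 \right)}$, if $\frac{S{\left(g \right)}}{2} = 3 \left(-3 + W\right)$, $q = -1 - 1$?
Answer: $90$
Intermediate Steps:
$W = -2$ ($W = -2 + 0 = -2$)
$q = -2$
$S{\left(g \right)} = -30$ ($S{\left(g \right)} = 2 \cdot 3 \left(-3 - 2\right) = 2 \cdot 3 \left(-5\right) = 2 \left(-15\right) = -30$)
$m{\left(w \right)} = -3$ ($m{\left(w \right)} = -1 - 2 = -3$)
$m{\left(5 \right)} S{\left(-4 - -4 \right)} = \left(-3\right) \left(-30\right) = 90$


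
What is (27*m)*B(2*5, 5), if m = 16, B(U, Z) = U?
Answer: 4320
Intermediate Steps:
(27*m)*B(2*5, 5) = (27*16)*(2*5) = 432*10 = 4320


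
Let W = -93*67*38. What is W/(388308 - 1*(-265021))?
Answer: -236778/653329 ≈ -0.36242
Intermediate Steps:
W = -236778 (W = -6231*38 = -236778)
W/(388308 - 1*(-265021)) = -236778/(388308 - 1*(-265021)) = -236778/(388308 + 265021) = -236778/653329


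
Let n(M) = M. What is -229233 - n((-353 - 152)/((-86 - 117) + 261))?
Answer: -13295009/58 ≈ -2.2922e+5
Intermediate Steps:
-229233 - n((-353 - 152)/((-86 - 117) + 261)) = -229233 - (-353 - 152)/((-86 - 117) + 261) = -229233 - (-505)/(-203 + 261) = -229233 - (-505)/58 = -229233 - 1*(-505/58) = -229233 + 505/58 = -13295009/58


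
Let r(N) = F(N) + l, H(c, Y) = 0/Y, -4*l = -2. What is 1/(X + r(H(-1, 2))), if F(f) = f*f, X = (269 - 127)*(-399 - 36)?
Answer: -2/123539 ≈ -1.6189e-5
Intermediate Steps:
l = 1/2 (l = -1/4*(-2) = 1/2 ≈ 0.50000)
X = -61770 (X = 142*(-435) = -61770)
F(f) = f**2
H(c, Y) = 0
r(N) = 1/2 + N**2 (r(N) = N**2 + 1/2 = 1/2 + N**2)
1/(X + r(H(-1, 2))) = 1/(-61770 + (1/2 + 0**2)) = 1/(-61770 + (1/2 + 0)) = 1/(-61770 + 1/2) = 1/(-123539/2) = -2/123539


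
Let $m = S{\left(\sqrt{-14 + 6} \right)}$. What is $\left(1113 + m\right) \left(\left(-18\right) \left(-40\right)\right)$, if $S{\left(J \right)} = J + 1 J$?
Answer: $801360 + 2880 i \sqrt{2} \approx 8.0136 \cdot 10^{5} + 4072.9 i$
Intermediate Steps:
$S{\left(J \right)} = 2 J$ ($S{\left(J \right)} = J + J = 2 J$)
$m = 4 i \sqrt{2}$ ($m = 2 \sqrt{-14 + 6} = 2 \sqrt{-8} = 2 \cdot 2 i \sqrt{2} = 4 i \sqrt{2} \approx 5.6569 i$)
$\left(1113 + m\right) \left(\left(-18\right) \left(-40\right)\right) = \left(1113 + 4 i \sqrt{2}\right) \left(\left(-18\right) \left(-40\right)\right) = \left(1113 + 4 i \sqrt{2}\right) 720 = 801360 + 2880 i \sqrt{2}$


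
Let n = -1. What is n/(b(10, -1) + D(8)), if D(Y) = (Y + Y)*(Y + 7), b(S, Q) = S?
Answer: -1/250 ≈ -0.0040000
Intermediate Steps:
D(Y) = 2*Y*(7 + Y) (D(Y) = (2*Y)*(7 + Y) = 2*Y*(7 + Y))
n/(b(10, -1) + D(8)) = -1/(10 + 2*8*(7 + 8)) = -1/(10 + 2*8*15) = -1/(10 + 240) = -1/250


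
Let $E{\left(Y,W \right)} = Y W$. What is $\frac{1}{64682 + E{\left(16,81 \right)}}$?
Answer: $\frac{1}{65978} \approx 1.5157 \cdot 10^{-5}$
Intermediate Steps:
$E{\left(Y,W \right)} = W Y$
$\frac{1}{64682 + E{\left(16,81 \right)}} = \frac{1}{64682 + 81 \cdot 16} = \frac{1}{64682 + 1296} = \frac{1}{65978}$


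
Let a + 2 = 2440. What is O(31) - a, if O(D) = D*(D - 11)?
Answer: -1818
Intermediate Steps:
a = 2438 (a = -2 + 2440 = 2438)
O(D) = D*(-11 + D)
O(31) - a = 31*(-11 + 31) - 1*2438 = 31*20 - 2438 = 620 - 2438 = -1818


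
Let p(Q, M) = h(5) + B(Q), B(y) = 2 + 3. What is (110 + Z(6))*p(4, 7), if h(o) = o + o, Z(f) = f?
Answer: 1740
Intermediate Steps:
B(y) = 5
h(o) = 2*o
p(Q, M) = 15 (p(Q, M) = 2*5 + 5 = 10 + 5 = 15)
(110 + Z(6))*p(4, 7) = (110 + 6)*15 = 116*15 = 1740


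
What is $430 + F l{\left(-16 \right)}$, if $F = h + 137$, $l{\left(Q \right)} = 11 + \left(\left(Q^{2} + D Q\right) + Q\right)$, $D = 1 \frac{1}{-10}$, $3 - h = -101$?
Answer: $\frac{306533}{5} \approx 61307.0$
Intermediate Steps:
$h = 104$ ($h = 3 - -101 = 3 + 101 = 104$)
$D = - \frac{1}{10}$ ($D = 1 \left(- \frac{1}{10}\right) = - \frac{1}{10} \approx -0.1$)
$l{\left(Q \right)} = 11 + Q^{2} + \frac{9 Q}{10}$ ($l{\left(Q \right)} = 11 + \left(\left(Q^{2} - \frac{Q}{10}\right) + Q\right) = 11 + \left(Q^{2} + \frac{9 Q}{10}\right) = 11 + Q^{2} + \frac{9 Q}{10}$)
$F = 241$ ($F = 104 + 137 = 241$)
$430 + F l{\left(-16 \right)} = 430 + 241 \left(11 + \left(-16\right)^{2} + \frac{9}{10} \left(-16\right)\right) = 430 + 241 \left(11 + 256 - \frac{72}{5}\right) = 430 + 241 \cdot \frac{1263}{5} = 430 + \frac{304383}{5} = \frac{306533}{5}$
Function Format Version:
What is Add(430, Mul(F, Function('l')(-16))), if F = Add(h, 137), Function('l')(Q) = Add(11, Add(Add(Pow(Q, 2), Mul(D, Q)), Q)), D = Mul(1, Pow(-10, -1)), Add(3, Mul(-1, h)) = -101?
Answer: Rational(306533, 5) ≈ 61307.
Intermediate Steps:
h = 104 (h = Add(3, Mul(-1, -101)) = Add(3, 101) = 104)
D = Rational(-1, 10) (D = Mul(1, Rational(-1, 10)) = Rational(-1, 10) ≈ -0.10000)
Function('l')(Q) = Add(11, Pow(Q, 2), Mul(Rational(9, 10), Q)) (Function('l')(Q) = Add(11, Add(Add(Pow(Q, 2), Mul(Rational(-1, 10), Q)), Q)) = Add(11, Add(Pow(Q, 2), Mul(Rational(9, 10), Q))) = Add(11, Pow(Q, 2), Mul(Rational(9, 10), Q)))
F = 241 (F = Add(104, 137) = 241)
Add(430, Mul(F, Function('l')(-16))) = Add(430, Mul(241, Add(11, Pow(-16, 2), Mul(Rational(9, 10), -16)))) = Add(430, Mul(241, Add(11, 256, Rational(-72, 5)))) = Add(430, Mul(241, Rational(1263, 5))) = Add(430, Rational(304383, 5)) = Rational(306533, 5)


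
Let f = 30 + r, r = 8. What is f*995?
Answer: 37810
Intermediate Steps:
f = 38 (f = 30 + 8 = 38)
f*995 = 38*995 = 37810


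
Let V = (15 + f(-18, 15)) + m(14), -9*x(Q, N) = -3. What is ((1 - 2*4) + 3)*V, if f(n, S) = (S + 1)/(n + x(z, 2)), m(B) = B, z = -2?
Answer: -5956/53 ≈ -112.38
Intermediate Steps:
x(Q, N) = 1/3 (x(Q, N) = -1/9*(-3) = 1/3)
f(n, S) = (1 + S)/(1/3 + n) (f(n, S) = (S + 1)/(n + 1/3) = (1 + S)/(1/3 + n))
V = 1489/53 (V = (15 + 3*(1 + 15)/(1 + 3*(-18))) + 14 = (15 + 3*16/(1 - 54)) + 14 = (15 + 3*16/(-53)) + 14 = (15 + 3*(-1/53)*16) + 14 = (15 - 48/53) + 14 = 747/53 + 14 = 1489/53 ≈ 28.094)
((1 - 2*4) + 3)*V = ((1 - 2*4) + 3)*(1489/53) = ((1 - 8) + 3)*(1489/53) = (-7 + 3)*(1489/53) = -4*1489/53 = -5956/53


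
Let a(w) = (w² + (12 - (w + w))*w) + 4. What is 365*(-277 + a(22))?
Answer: -179945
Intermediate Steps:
a(w) = 4 + w² + w*(12 - 2*w) (a(w) = (w² + (12 - 2*w)*w) + 4 = (w² + w*(12 - 2*w)) + 4 = 4 + w² + w*(12 - 2*w))
365*(-277 + a(22)) = 365*(-277 + (4 - 1*22² + 12*22)) = 365*(-277 + (4 - 1*484 + 264)) = 365*(-277 + (4 - 484 + 264)) = 365*(-277 - 216) = 365*(-493) = -179945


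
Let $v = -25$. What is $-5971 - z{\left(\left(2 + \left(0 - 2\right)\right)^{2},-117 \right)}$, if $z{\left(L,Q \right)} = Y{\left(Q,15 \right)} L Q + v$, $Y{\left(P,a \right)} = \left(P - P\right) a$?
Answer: $-5946$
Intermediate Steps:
$Y{\left(P,a \right)} = 0$ ($Y{\left(P,a \right)} = 0 a = 0$)
$z{\left(L,Q \right)} = -25$ ($z{\left(L,Q \right)} = 0 L Q - 25 = 0 Q - 25 = 0 - 25 = -25$)
$-5971 - z{\left(\left(2 + \left(0 - 2\right)\right)^{2},-117 \right)} = -5971 - -25 = -5971 + 25 = -5946$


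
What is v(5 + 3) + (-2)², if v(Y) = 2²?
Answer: 8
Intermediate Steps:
v(Y) = 4
v(5 + 3) + (-2)² = 4 + (-2)² = 4 + 4 = 8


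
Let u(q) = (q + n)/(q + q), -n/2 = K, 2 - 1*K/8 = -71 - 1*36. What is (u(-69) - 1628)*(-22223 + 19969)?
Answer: 10919699/3 ≈ 3.6399e+6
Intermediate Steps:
K = 872 (K = 16 - 8*(-71 - 1*36) = 16 - 8*(-71 - 36) = 16 - 8*(-107) = 16 + 856 = 872)
n = -1744 (n = -2*872 = -1744)
u(q) = (-1744 + q)/(2*q) (u(q) = (q - 1744)/(q + q) = (-1744 + q)/((2*q)) = (-1744 + q)*(1/(2*q)) = (-1744 + q)/(2*q))
(u(-69) - 1628)*(-22223 + 19969) = ((1/2)*(-1744 - 69)/(-69) - 1628)*(-22223 + 19969) = ((1/2)*(-1/69)*(-1813) - 1628)*(-2254) = (1813/138 - 1628)*(-2254) = -222851/138*(-2254) = 10919699/3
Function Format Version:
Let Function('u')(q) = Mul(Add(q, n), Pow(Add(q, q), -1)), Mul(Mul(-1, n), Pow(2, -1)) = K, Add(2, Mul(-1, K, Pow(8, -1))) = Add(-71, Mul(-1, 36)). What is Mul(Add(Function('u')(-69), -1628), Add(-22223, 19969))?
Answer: Rational(10919699, 3) ≈ 3.6399e+6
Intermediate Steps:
K = 872 (K = Add(16, Mul(-8, Add(-71, Mul(-1, 36)))) = Add(16, Mul(-8, Add(-71, -36))) = Add(16, Mul(-8, -107)) = Add(16, 856) = 872)
n = -1744 (n = Mul(-2, 872) = -1744)
Function('u')(q) = Mul(Rational(1, 2), Pow(q, -1), Add(-1744, q)) (Function('u')(q) = Mul(Add(q, -1744), Pow(Add(q, q), -1)) = Mul(Add(-1744, q), Pow(Mul(2, q), -1)) = Mul(Add(-1744, q), Mul(Rational(1, 2), Pow(q, -1))) = Mul(Rational(1, 2), Pow(q, -1), Add(-1744, q)))
Mul(Add(Function('u')(-69), -1628), Add(-22223, 19969)) = Mul(Add(Mul(Rational(1, 2), Pow(-69, -1), Add(-1744, -69)), -1628), Add(-22223, 19969)) = Mul(Add(Mul(Rational(1, 2), Rational(-1, 69), -1813), -1628), -2254) = Mul(Add(Rational(1813, 138), -1628), -2254) = Mul(Rational(-222851, 138), -2254) = Rational(10919699, 3)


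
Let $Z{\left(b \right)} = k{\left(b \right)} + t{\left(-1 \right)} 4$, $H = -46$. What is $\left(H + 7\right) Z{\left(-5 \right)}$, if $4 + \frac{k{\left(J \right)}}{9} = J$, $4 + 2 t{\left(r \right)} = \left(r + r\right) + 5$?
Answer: $3237$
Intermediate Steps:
$t{\left(r \right)} = \frac{1}{2} + r$ ($t{\left(r \right)} = -2 + \frac{\left(r + r\right) + 5}{2} = -2 + \frac{2 r + 5}{2} = -2 + \frac{5 + 2 r}{2} = -2 + \left(\frac{5}{2} + r\right) = \frac{1}{2} + r$)
$k{\left(J \right)} = -36 + 9 J$
$Z{\left(b \right)} = -38 + 9 b$ ($Z{\left(b \right)} = \left(-36 + 9 b\right) + \left(\frac{1}{2} - 1\right) 4 = \left(-36 + 9 b\right) - 2 = -38 + 9 b$)
$\left(H + 7\right) Z{\left(-5 \right)} = \left(-46 + 7\right) \left(-38 + 9 \left(-5\right)\right) = - 39 \left(-38 - 45\right) = \left(-39\right) \left(-83\right) = 3237$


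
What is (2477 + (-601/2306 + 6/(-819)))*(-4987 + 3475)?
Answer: -56131089876/14989 ≈ -3.7448e+6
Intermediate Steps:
(2477 + (-601/2306 + 6/(-819)))*(-4987 + 3475) = (2477 + (-601*1/2306 + 6*(-1/819)))*(-1512) = (2477 + (-601/2306 - 2/273))*(-1512) = (2477 - 168685/629538)*(-1512) = (1559196941/629538)*(-1512) = -56131089876/14989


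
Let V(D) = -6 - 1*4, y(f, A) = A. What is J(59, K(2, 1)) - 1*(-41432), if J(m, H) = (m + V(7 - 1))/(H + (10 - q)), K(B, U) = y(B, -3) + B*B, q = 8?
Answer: 124345/3 ≈ 41448.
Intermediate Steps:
K(B, U) = -3 + B² (K(B, U) = -3 + B*B = -3 + B²)
V(D) = -10 (V(D) = -6 - 4 = -10)
J(m, H) = (-10 + m)/(2 + H) (J(m, H) = (m - 10)/(H + (10 - 1*8)) = (-10 + m)/(H + (10 - 8)) = (-10 + m)/(H + 2) = (-10 + m)/(2 + H))
J(59, K(2, 1)) - 1*(-41432) = (-10 + 59)/(2 + (-3 + 2²)) - 1*(-41432) = 49/(2 + (-3 + 4)) + 41432 = 49/(2 + 1) + 41432 = 49/3 + 41432 = 124345/3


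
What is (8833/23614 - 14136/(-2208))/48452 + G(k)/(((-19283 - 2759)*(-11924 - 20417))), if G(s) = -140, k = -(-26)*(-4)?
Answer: 2619870308093041/18759166838613620368 ≈ 0.00013966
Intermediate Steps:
k = -104 (k = -1*104 = -104)
(8833/23614 - 14136/(-2208))/48452 + G(k)/(((-19283 - 2759)*(-11924 - 20417))) = (8833/23614 - 14136/(-2208))/48452 - 140*1/((-19283 - 2759)*(-11924 - 20417)) = (8833*(1/23614) - 14136*(-1/2208))*(1/48452) - 140/((-22042*(-32341))) = (8833/23614 + 589/92)*(1/48452) - 140/712860322 = (7360641/1086244)*(1/48452) - 140*1/712860322 = 7360641/52630694288 - 70/356430161 = 2619870308093041/18759166838613620368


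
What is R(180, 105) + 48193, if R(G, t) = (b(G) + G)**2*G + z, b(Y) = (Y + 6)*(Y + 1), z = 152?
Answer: 206199357225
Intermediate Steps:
b(Y) = (1 + Y)*(6 + Y) (b(Y) = (6 + Y)*(1 + Y) = (1 + Y)*(6 + Y))
R(G, t) = 152 + G*(6 + G**2 + 8*G)**2 (R(G, t) = ((6 + G**2 + 7*G) + G)**2*G + 152 = (6 + G**2 + 8*G)**2*G + 152 = G*(6 + G**2 + 8*G)**2 + 152 = 152 + G*(6 + G**2 + 8*G)**2)
R(180, 105) + 48193 = (152 + 180*(6 + 180**2 + 8*180)**2) + 48193 = (152 + 180*(6 + 32400 + 1440)**2) + 48193 = (152 + 180*33846**2) + 48193 = (152 + 180*1145551716) + 48193 = (152 + 206199308880) + 48193 = 206199309032 + 48193 = 206199357225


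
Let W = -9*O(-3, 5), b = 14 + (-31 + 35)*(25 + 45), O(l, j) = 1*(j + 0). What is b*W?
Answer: -13230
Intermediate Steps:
O(l, j) = j (O(l, j) = 1*j = j)
b = 294 (b = 14 + 4*70 = 14 + 280 = 294)
W = -45 (W = -9*5 = -45)
b*W = 294*(-45) = -13230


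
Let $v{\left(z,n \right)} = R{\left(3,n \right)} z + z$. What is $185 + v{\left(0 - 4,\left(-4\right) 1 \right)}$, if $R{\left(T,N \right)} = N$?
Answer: $197$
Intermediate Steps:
$v{\left(z,n \right)} = z + n z$ ($v{\left(z,n \right)} = n z + z = z + n z$)
$185 + v{\left(0 - 4,\left(-4\right) 1 \right)} = 185 + \left(0 - 4\right) \left(1 - 4\right) = 185 - -12 = 185 + 12 = 197$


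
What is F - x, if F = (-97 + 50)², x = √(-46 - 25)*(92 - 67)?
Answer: 2209 - 25*I*√71 ≈ 2209.0 - 210.65*I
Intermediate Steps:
x = 25*I*√71 (x = √(-71)*25 = (I*√71)*25 = 25*I*√71 ≈ 210.65*I)
F = 2209 (F = (-47)² = 2209)
F - x = 2209 - 25*I*√71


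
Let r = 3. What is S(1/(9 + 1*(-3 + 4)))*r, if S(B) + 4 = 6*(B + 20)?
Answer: 1749/5 ≈ 349.80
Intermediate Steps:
S(B) = 116 + 6*B (S(B) = -4 + 6*(B + 20) = -4 + 6*(20 + B) = -4 + (120 + 6*B) = 116 + 6*B)
S(1/(9 + 1*(-3 + 4)))*r = (116 + 6/(9 + 1*(-3 + 4)))*3 = (116 + 6/(9 + 1*1))*3 = (116 + 6/(9 + 1))*3 = (116 + 6/10)*3 = (116 + 6*(1/10))*3 = (116 + 3/5)*3 = (583/5)*3 = 1749/5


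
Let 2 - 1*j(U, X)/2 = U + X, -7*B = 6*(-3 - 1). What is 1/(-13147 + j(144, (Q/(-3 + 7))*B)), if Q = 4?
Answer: -7/94065 ≈ -7.4417e-5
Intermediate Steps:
B = 24/7 (B = -6*(-3 - 1)/7 = -6*(-4)/7 = -⅐*(-24) = 24/7 ≈ 3.4286)
j(U, X) = 4 - 2*U - 2*X (j(U, X) = 4 - 2*(U + X) = 4 + (-2*U - 2*X) = 4 - 2*U - 2*X)
1/(-13147 + j(144, (Q/(-3 + 7))*B)) = 1/(-13147 + (4 - 2*144 - 2*4/(-3 + 7)*24/7)) = 1/(-13147 + (4 - 288 - 2*4/4*24/7)) = 1/(-13147 + (4 - 288 - 2*4*(¼)*24/7)) = 1/(-13147 + (4 - 288 - 2*24/7)) = 1/(-13147 + (4 - 288 - 48/7)) = 1/(-13147 - 2036/7) = 1/(-94065/7) = -7/94065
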